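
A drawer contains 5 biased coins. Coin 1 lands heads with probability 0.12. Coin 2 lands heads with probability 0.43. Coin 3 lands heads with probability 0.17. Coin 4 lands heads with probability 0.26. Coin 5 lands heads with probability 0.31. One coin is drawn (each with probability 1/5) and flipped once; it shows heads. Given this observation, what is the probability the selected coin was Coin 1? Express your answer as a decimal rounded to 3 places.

Tabulate prior·likelihood by source: [1] prior 0.2, lik 0.12, product 0.02400; [2] prior 0.2, lik 0.43, product 0.08600; [3] prior 0.2, lik 0.17, product 0.03400; [4] prior 0.2, lik 0.26, product 0.05200; [5] prior 0.2, lik 0.31, product 0.06200.
Normalizing constant = 0.25800; the posterior for Coin 1 is its product over the sum, 0.02400/0.25800 = 0.093.

Posterior probability ≈ 0.093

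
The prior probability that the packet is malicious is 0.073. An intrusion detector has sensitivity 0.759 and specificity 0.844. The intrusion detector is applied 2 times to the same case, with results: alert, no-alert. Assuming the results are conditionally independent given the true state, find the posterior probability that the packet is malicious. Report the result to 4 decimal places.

Posterior P(H) ≈ 0.0986

With H the event that the packet is malicious, the joint likelihood of the observed sequence is P(data|H) = 0.759·0.241 = 0.18292 and P(data|¬H) = 0.156·0.844 = 0.13166.
Bayes: P(H|data) = 0.073·0.18292 / (0.073·0.18292 + 0.927·0.13166) = 0.013353/0.13541 = 0.0986.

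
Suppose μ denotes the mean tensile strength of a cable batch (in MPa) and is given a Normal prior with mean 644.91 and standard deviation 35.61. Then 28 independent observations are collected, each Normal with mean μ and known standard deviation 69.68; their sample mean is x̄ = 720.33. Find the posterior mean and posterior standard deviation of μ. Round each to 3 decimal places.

Posterior mean ≈ 711.257; posterior SD ≈ 12.351

Prior precision 1/τ₀² = 1/35.61² = 0.00078860; data precision n/σ² = 28/69.68² = 0.00576689.
Posterior precision = 0.00078860 + 0.00576689 = 0.00655549, giving posterior SD = 1/√0.00655549 = 12.351.
Posterior mean = (0.00078860·644.91 + 0.00576689·720.33) / 0.00655549 = 711.257.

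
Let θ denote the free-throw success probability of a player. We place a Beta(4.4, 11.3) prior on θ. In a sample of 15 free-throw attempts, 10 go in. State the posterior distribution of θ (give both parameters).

Observing 10 successes and 5 failures updates Beta(4.4, 11.3) by adding the success and failure counts to the two shape parameters: α = 4.4+10 = 14.4, β = 11.3+5 = 16.3.

Posterior: Beta(14.4, 16.3)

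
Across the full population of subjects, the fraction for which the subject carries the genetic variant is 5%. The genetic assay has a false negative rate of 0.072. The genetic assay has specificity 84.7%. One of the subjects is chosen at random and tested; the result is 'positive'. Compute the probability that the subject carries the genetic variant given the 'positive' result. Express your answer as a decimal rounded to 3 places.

P(H | E) ≈ 0.242

Write H for 'the subject carries the genetic variant'. Prior odds H:¬H = 0.05/0.95 = 0.052632. For the 'positive' outcome, the likelihood ratio is 0.928/0.153 = 6.0654.
Posterior odds = 0.052632 × 6.0654 = 0.31923, so P(H|E) = 0.31923/(1+0.31923) = 0.242.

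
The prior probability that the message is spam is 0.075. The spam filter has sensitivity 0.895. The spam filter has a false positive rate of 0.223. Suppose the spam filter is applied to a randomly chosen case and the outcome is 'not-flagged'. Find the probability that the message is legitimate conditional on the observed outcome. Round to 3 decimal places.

Write H for 'the message is spam'. Prior odds H:¬H = 0.075/0.925 = 0.081081. For the 'not-flagged' outcome, the likelihood ratio is 0.105/0.777 = 0.13514.
Posterior odds = 0.081081 × 0.13514 = 0.010957, so P(H|E) = 0.010957/(1+0.010957) = 0.011. Then P(¬H|E) = 1 − 0.011 = 0.989.

P(¬H | E) ≈ 0.989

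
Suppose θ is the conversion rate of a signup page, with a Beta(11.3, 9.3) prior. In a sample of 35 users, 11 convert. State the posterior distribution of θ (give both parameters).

The binomial likelihood is conjugate to the Beta prior: with 11 successes and 24 failures, the posterior is Beta(11.3+11, 9.3+24) = Beta(22.3, 33.3).

Posterior: Beta(22.3, 33.3)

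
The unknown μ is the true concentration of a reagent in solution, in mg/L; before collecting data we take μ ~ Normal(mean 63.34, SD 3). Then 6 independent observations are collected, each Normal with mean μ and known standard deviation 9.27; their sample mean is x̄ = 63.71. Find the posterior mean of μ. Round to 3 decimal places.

Prior precision 1/τ₀² = 1/3² = 0.111111; data precision n/σ² = 6/9.27² = 0.0698219.
Posterior precision = 0.111111 + 0.0698219 = 0.180933.
Posterior mean = (0.111111·63.34 + 0.0698219·63.71) / 0.180933 = 63.483.

Posterior mean ≈ 63.483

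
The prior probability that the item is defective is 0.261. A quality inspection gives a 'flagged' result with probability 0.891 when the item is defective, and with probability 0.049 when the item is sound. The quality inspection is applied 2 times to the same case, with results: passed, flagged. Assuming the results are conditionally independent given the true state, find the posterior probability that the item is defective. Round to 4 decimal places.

Posterior P(H) ≈ 0.4240

With H the event that the item is defective, the joint likelihood of the observed sequence is P(data|H) = 0.109·0.891 = 0.097119 and P(data|¬H) = 0.951·0.049 = 0.046599.
Bayes: P(H|data) = 0.261·0.097119 / (0.261·0.097119 + 0.739·0.046599) = 0.025348/0.059785 = 0.4240.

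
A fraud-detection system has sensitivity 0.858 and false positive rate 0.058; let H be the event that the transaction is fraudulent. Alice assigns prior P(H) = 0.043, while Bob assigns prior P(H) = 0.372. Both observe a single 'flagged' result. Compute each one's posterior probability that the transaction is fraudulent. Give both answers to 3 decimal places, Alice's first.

P('+'|H) = 0.858, P('+'|¬H) = 0.058.
Alice: numerator 0.858·0.043 = 0.036894; evidence = 0.036894+0.058·0.957 = 0.092400; posterior = 0.399.
Bob: numerator 0.858·0.372 = 0.31918; evidence = 0.31918+0.058·0.628 = 0.35560; posterior = 0.898.

Alice: 0.399; Bob: 0.898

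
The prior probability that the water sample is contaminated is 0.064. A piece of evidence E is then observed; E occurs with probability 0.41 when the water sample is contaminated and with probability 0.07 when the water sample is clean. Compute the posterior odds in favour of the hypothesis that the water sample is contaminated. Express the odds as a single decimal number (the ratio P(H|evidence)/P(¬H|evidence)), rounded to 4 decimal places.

Posterior odds ≈ 0.4005

Prior odds = 0.064/(1−0.064) = 0.068376.
Likelihood ratio for E = 0.41/0.07 = 5.8571.
Posterior odds = prior odds × LR = 0.40049.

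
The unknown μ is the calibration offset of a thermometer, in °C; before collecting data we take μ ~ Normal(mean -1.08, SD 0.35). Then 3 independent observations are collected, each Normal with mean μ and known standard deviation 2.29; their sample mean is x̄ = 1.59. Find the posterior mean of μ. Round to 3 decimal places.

Posterior mean ≈ -0.905

Prior precision 1/τ₀² = 1/0.35² = 8.16327; data precision n/σ² = 3/2.29² = 0.572071.
Posterior precision = 8.16327 + 0.572071 = 8.73534.
Posterior mean = (8.16327·-1.08 + 0.572071·1.59) / 8.73534 = -0.905.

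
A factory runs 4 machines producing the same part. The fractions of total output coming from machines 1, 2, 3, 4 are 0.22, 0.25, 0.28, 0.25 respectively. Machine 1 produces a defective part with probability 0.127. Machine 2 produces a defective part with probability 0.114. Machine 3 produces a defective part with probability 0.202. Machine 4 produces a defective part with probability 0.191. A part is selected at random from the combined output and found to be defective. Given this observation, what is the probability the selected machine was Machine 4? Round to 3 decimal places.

Posterior probability ≈ 0.297

Tabulate prior·likelihood by source: [1] prior 0.22, lik 0.127, product 0.02794; [2] prior 0.25, lik 0.114, product 0.02850; [3] prior 0.28, lik 0.202, product 0.05656; [4] prior 0.25, lik 0.191, product 0.04775.
Normalizing constant = 0.16075; the posterior for Machine 4 is its product over the sum, 0.04775/0.16075 = 0.297.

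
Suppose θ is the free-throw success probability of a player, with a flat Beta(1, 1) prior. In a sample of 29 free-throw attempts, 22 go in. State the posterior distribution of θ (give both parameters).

Posterior: Beta(23, 8)

The binomial likelihood is conjugate to the Beta prior: with 22 successes and 7 failures, the posterior is Beta(1+22, 1+7) = Beta(23, 8).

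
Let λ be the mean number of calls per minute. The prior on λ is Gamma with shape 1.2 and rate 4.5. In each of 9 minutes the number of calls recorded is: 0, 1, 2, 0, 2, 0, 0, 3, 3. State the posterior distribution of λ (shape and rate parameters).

Total count ∑xᵢ = 11 over n = 9 minutes.
Gamma is conjugate to the Poisson likelihood: posterior is Gamma(shape = 1.2+11 = 12.2, rate = 4.5+9 = 13.5).

Posterior: Gamma(shape=12.2, rate=13.5)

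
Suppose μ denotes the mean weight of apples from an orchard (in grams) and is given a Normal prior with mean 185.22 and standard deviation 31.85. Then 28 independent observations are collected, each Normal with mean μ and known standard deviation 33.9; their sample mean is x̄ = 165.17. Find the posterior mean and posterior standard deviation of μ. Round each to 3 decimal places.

With known σ, the Normal prior is conjugate. Weight on the data is w = (n/σ²)/(n/σ² + 1/τ₀²) = 0.0243646/(0.0243646+0.00098578) = 0.96111.
Posterior mean = w·x̄ + (1−w)·μ₀ = 0.96111·165.17 + 0.038886·185.22 = 165.950. Posterior variance = 1/(0.0243646+0.00098578) = 39.4472, so SD = 6.281.

Posterior mean ≈ 165.950; posterior SD ≈ 6.281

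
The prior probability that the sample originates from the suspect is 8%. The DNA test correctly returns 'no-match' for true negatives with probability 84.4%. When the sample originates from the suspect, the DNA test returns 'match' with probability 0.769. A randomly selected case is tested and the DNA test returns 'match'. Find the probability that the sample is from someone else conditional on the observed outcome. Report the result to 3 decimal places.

Let H be the event that the sample originates from the suspect. P(H) = 0.08, so P(¬H) = 0.92. With E the 'match' result, P(E|H) = 0.769 and P(E|¬H) = 0.156.
P(E) = 0.769·0.08 + 0.156·0.92 = 0.061520 + 0.14352 = 0.20504.
By Bayes' theorem, P(H|E) = 0.061520 / 0.20504 = 0.300. Hence P(¬H|E) = 1 − 0.300 = 0.700.

P(¬H | E) ≈ 0.700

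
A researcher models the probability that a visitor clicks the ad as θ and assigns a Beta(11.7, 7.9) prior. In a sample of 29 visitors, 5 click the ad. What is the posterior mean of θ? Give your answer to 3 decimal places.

Posterior mean ≈ 0.344

The binomial likelihood is conjugate to the Beta prior: with 5 successes and 24 failures, the posterior is Beta(11.7+5, 7.9+24) = Beta(16.7, 31.9).
E[θ | data] = 16.7/(16.7+31.9) = 0.344.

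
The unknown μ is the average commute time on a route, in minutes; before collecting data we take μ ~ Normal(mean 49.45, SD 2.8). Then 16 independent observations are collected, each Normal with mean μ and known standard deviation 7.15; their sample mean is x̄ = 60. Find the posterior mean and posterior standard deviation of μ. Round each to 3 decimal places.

With known σ, the Normal prior is conjugate. Weight on the data is w = (n/σ²)/(n/σ² + 1/τ₀²) = 0.312974/(0.312974+0.127551) = 0.71046.
Posterior mean = w·x̄ + (1−w)·μ₀ = 0.71046·60 + 0.28954·49.45 = 56.945. Posterior variance = 1/(0.312974+0.127551) = 2.27002, so SD = 1.507.

Posterior mean ≈ 56.945; posterior SD ≈ 1.507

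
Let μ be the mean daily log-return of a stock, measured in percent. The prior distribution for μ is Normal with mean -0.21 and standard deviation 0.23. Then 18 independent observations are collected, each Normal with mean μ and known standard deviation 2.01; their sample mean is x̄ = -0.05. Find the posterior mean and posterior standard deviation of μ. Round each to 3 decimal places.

Posterior mean ≈ -0.179; posterior SD ≈ 0.207

With known σ, the Normal prior is conjugate. Weight on the data is w = (n/σ²)/(n/σ² + 1/τ₀²) = 4.45534/(4.45534+18.9036) = 0.19073.
Posterior mean = w·x̄ + (1−w)·μ₀ = 0.19073·-0.05 + 0.80927·-0.21 = -0.179. Posterior variance = 1/(4.45534+18.9036) = 0.0428102, so SD = 0.207.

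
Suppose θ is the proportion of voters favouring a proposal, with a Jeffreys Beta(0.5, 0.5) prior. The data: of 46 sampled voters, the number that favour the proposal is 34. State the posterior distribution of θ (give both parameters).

The binomial likelihood is conjugate to the Beta prior: with 34 successes and 12 failures, the posterior is Beta(0.5+34, 0.5+12) = Beta(34.5, 12.5).

Posterior: Beta(34.5, 12.5)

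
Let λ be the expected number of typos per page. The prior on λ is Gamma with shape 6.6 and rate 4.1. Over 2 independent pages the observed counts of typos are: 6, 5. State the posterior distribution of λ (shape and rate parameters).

Posterior: Gamma(shape=17.6, rate=6.1)

Total count ∑xᵢ = 11 over n = 2 pages.
Gamma is conjugate to the Poisson likelihood: posterior is Gamma(shape = 6.6+11 = 17.6, rate = 4.1+2 = 6.1).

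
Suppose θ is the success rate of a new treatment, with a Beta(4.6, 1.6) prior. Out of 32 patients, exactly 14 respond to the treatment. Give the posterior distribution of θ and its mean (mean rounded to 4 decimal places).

Observing 14 successes and 18 failures updates Beta(4.6, 1.6) by adding the success and failure counts to the two shape parameters: α = 4.6+14 = 18.6, β = 1.6+18 = 19.6.
E[θ | data] = 18.6/(18.6+19.6) = 0.4869.

Posterior: Beta(18.6, 19.6); mean ≈ 0.4869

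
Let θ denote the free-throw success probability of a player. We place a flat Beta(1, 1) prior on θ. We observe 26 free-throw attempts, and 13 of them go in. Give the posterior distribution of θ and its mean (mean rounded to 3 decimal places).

The binomial likelihood is conjugate to the Beta prior: with 13 successes and 13 failures, the posterior is Beta(1+13, 1+13) = Beta(14, 14).
E[θ | data] = 14/(14+14) = 0.500.

Posterior: Beta(14, 14); mean ≈ 0.500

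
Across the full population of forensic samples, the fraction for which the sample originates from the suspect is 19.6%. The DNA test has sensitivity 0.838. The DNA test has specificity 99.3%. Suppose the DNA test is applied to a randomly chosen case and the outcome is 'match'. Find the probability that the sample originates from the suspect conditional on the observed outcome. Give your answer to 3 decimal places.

Write H for 'the sample originates from the suspect'. Prior odds H:¬H = 0.196/0.804 = 0.24378. For the 'match' outcome, the likelihood ratio is 0.838/0.007 = 119.71.
Posterior odds = 0.24378 × 119.71 = 29.184, so P(H|E) = 29.184/(1+29.184) = 0.967.

P(H | E) ≈ 0.967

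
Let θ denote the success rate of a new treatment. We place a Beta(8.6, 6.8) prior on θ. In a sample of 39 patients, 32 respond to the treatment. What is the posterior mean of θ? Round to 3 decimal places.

Posterior mean ≈ 0.746

Observing 32 successes and 7 failures updates Beta(8.6, 6.8) by adding the success and failure counts to the two shape parameters: α = 8.6+32 = 40.6, β = 6.8+7 = 13.8.
E[θ | data] = 40.6/(40.6+13.8) = 0.746.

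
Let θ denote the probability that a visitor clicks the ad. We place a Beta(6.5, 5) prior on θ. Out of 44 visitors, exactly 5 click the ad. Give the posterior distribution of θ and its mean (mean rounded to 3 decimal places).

Observing 5 successes and 39 failures updates Beta(6.5, 5) by adding the success and failure counts to the two shape parameters: α = 6.5+5 = 11.5, β = 5+39 = 44.
E[θ | data] = 11.5/(11.5+44) = 0.207.

Posterior: Beta(11.5, 44); mean ≈ 0.207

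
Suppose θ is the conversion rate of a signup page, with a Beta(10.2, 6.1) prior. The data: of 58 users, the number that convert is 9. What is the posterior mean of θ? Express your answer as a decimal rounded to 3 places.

The binomial likelihood is conjugate to the Beta prior: with 9 successes and 49 failures, the posterior is Beta(10.2+9, 6.1+49) = Beta(19.2, 55.1).
Posterior mean = α/(α+β) = 19.2/74.3 = 0.258.

Posterior mean ≈ 0.258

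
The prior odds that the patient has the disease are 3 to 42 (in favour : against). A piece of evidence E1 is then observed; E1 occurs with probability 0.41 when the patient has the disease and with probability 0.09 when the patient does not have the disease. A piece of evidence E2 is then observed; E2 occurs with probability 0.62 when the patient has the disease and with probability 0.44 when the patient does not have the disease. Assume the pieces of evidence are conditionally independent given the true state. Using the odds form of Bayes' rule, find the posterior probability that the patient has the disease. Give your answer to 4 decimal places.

Posterior probability ≈ 0.3144

Prior odds = 3/42 = 0.071429. In log-odds, ln(0.071429) = -2.6391.
Add log likelihood ratios: ln(4.5556) + ln(1.4091) = 1.8593.
Posterior log-odds = -0.77977, so posterior odds = exp(-0.77977) = 0.45851. Converting, P(H|E) = 0.45851/1.4585 = 0.3144.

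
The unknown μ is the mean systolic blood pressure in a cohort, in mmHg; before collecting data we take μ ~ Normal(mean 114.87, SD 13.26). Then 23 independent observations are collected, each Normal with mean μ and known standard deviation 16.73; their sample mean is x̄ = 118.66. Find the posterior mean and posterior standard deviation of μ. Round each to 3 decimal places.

Prior precision 1/τ₀² = 1/13.26² = 0.00568739; data precision n/σ² = 23/16.73² = 0.0821743.
Posterior precision = 0.00568739 + 0.0821743 = 0.0878617, giving posterior SD = 1/√0.0878617 = 3.374.
Posterior mean = (0.00568739·114.87 + 0.0821743·118.66) / 0.0878617 = 118.415.

Posterior mean ≈ 118.415; posterior SD ≈ 3.374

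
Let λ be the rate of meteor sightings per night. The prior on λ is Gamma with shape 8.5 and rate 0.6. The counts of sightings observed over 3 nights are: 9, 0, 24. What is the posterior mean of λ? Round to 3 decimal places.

The Poisson likelihood adds the total count to the shape and the number of exposure periods to the rate. Here ∑xᵢ = 33 and n = 3, so shape 8.5→41.5 and rate 0.6→3.6.
Posterior mean = shape/rate = 41.5/3.6 = 11.528.

Posterior mean ≈ 11.528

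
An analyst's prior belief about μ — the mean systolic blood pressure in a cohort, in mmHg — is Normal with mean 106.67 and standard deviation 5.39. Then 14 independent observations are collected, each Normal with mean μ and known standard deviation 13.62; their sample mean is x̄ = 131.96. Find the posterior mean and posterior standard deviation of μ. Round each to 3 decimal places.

Posterior mean ≈ 124.038; posterior SD ≈ 3.017

Prior precision 1/τ₀² = 1/5.39² = 0.0344209; data precision n/σ² = 14/13.62² = 0.0754699.
Posterior precision = 0.0344209 + 0.0754699 = 0.109891, giving posterior SD = 1/√0.109891 = 3.017.
Posterior mean = (0.0344209·106.67 + 0.0754699·131.96) / 0.109891 = 124.038.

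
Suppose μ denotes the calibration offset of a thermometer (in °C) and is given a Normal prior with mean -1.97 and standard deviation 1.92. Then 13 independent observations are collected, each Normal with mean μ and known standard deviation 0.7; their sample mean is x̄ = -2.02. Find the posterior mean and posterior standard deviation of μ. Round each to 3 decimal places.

Posterior mean ≈ -2.019; posterior SD ≈ 0.193

Prior precision 1/τ₀² = 1/1.92² = 0.271267; data precision n/σ² = 13/0.7² = 26.5306.
Posterior precision = 0.271267 + 26.5306 = 26.8019, giving posterior SD = 1/√26.8019 = 0.193.
Posterior mean = (0.271267·-1.97 + 26.5306·-2.02) / 26.8019 = -2.019.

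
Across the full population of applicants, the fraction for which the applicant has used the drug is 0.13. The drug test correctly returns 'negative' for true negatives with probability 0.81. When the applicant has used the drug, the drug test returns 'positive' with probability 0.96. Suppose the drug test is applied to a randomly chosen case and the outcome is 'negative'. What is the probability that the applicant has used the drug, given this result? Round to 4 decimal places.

P(H | E) ≈ 0.0073

Let H be the event that the applicant has used the drug. P(H) = 0.13, so P(¬H) = 0.87. With E the 'negative' result, P(E|H) = 0.04 and P(E|¬H) = 0.81.
P(E) = 0.04·0.13 + 0.81·0.87 = 0.0052000 + 0.70470 = 0.70990.
By Bayes' theorem, P(H|E) = 0.0052000 / 0.70990 = 0.0073.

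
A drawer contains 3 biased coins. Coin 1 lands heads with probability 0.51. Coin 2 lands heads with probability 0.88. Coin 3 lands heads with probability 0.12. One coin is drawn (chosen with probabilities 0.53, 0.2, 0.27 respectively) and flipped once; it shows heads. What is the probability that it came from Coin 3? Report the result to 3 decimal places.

P(heads|C1) = 0.51; P(heads|C2) = 0.88; P(heads|C3) = 0.12.
Prior × likelihood for each source: 0.53·0.51=0.2703, 0.2·0.88=0.1760, 0.27·0.12=0.03240. Summing gives P(heads) = 0.47870.
P(Coin 3 | heads) = 0.03240 / 0.47870 = 0.068.

Posterior probability ≈ 0.068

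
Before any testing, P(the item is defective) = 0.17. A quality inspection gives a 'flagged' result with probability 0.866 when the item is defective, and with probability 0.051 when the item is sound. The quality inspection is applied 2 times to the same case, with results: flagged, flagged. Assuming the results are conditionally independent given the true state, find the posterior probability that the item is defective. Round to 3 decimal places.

Let H be the event that the item is defective; start with P(H) = 0.17. P('flagged'|H) = 0.866, P('flagged'|¬H) = 0.051.
Update on result 1 ('flagged'): P(H) ← 0.866·0.1700 / (0.866·0.1700 + 0.051·0.8300) = 0.14722/0.18955 = 0.7767.
Update on result 2 ('flagged'): P(H) ← 0.866·0.7767 / (0.866·0.7767 + 0.051·0.2233) = 0.67261/0.68400 = 0.9833.

Posterior P(H) ≈ 0.983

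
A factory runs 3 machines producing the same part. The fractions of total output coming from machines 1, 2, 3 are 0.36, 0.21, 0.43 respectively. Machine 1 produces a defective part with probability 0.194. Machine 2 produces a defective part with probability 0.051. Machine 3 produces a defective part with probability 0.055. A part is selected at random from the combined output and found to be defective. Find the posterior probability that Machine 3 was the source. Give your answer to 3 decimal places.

Tabulate prior·likelihood by source: [1] prior 0.36, lik 0.194, product 0.06984; [2] prior 0.21, lik 0.051, product 0.01071; [3] prior 0.43, lik 0.055, product 0.02365.
Normalizing constant = 0.10420; the posterior for Machine 3 is its product over the sum, 0.02365/0.10420 = 0.227.

Posterior probability ≈ 0.227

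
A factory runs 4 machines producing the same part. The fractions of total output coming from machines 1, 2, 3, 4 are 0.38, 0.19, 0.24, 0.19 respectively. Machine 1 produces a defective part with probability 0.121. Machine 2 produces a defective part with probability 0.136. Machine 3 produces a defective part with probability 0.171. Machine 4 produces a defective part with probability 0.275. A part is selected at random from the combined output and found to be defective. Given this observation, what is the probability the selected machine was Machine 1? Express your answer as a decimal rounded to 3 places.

P(defective|M1) = 0.121; P(defective|M2) = 0.136; P(defective|M3) = 0.171; P(defective|M4) = 0.275.
Prior × likelihood for each source: 0.38·0.121=0.04598, 0.19·0.136=0.02584, 0.24·0.171=0.04104, 0.19·0.275=0.05225. Summing gives P(defective) = 0.16511.
P(Machine 1 | defective) = 0.04598 / 0.16511 = 0.278.

Posterior probability ≈ 0.278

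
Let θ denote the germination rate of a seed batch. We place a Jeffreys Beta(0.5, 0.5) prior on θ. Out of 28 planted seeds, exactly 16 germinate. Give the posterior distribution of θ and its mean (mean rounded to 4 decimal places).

Posterior: Beta(16.5, 12.5); mean ≈ 0.5690

Observing 16 successes and 12 failures updates Beta(0.5, 0.5) by adding the success and failure counts to the two shape parameters: α = 0.5+16 = 16.5, β = 0.5+12 = 12.5.
Posterior mean = α/(α+β) = 16.5/29 = 0.5690.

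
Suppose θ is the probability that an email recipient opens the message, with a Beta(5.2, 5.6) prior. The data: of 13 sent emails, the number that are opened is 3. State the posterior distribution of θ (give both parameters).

Observing 3 successes and 10 failures updates Beta(5.2, 5.6) by adding the success and failure counts to the two shape parameters: α = 5.2+3 = 8.2, β = 5.6+10 = 15.6.

Posterior: Beta(8.2, 15.6)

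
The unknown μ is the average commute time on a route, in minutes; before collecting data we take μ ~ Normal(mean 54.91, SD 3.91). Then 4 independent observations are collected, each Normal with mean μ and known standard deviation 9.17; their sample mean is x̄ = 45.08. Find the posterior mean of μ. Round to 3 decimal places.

Posterior mean ≈ 50.771

Prior precision 1/τ₀² = 1/3.91² = 0.0654104; data precision n/σ² = 4/9.17² = 0.0475687.
Posterior precision = 0.0654104 + 0.0475687 = 0.112979.
Posterior mean = (0.0654104·54.91 + 0.0475687·45.08) / 0.112979 = 50.771.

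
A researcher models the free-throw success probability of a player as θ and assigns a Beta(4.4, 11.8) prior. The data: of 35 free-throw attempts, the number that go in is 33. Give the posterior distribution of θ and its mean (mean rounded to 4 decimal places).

Observing 33 successes and 2 failures updates Beta(4.4, 11.8) by adding the success and failure counts to the two shape parameters: α = 4.4+33 = 37.4, β = 11.8+2 = 13.8.
Posterior mean = α/(α+β) = 37.4/51.2 = 0.7305.

Posterior: Beta(37.4, 13.8); mean ≈ 0.7305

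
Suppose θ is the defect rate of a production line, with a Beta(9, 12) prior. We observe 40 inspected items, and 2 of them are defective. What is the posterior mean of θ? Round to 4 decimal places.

Observing 2 successes and 38 failures updates Beta(9, 12) by adding the success and failure counts to the two shape parameters: α = 9+2 = 11, β = 12+38 = 50.
E[θ | data] = 11/(11+50) = 0.1803.

Posterior mean ≈ 0.1803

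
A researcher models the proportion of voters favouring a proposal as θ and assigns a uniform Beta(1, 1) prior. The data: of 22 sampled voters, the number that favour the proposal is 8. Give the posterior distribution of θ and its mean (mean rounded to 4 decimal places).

Posterior: Beta(9, 15); mean ≈ 0.3750

Observing 8 successes and 14 failures updates Beta(1, 1) by adding the success and failure counts to the two shape parameters: α = 1+8 = 9, β = 1+14 = 15.
Posterior mean = α/(α+β) = 9/24 = 0.3750.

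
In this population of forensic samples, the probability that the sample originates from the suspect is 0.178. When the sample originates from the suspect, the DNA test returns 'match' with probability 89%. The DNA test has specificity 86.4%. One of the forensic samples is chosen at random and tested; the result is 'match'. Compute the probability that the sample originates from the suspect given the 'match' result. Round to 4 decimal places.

Let H be the event that the sample originates from the suspect. P(H) = 0.178, so P(¬H) = 0.822. With E the 'match' result, P(E|H) = 0.89 and P(E|¬H) = 0.136.
P(E) = 0.89·0.178 + 0.136·0.822 = 0.15842 + 0.11179 = 0.27021.
By Bayes' theorem, P(H|E) = 0.15842 / 0.27021 = 0.5863.

P(H | E) ≈ 0.5863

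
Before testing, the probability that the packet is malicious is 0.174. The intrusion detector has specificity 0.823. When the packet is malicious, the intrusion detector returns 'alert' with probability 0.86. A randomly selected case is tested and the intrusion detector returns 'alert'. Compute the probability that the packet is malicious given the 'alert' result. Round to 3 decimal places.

Write H for 'the packet is malicious'. Prior odds H:¬H = 0.174/0.826 = 0.21065. For the 'alert' outcome, the likelihood ratio is 0.86/0.177 = 4.8588.
Posterior odds = 0.21065 × 4.8588 = 1.0235, so P(H|E) = 1.0235/(1+1.0235) = 0.506.

P(H | E) ≈ 0.506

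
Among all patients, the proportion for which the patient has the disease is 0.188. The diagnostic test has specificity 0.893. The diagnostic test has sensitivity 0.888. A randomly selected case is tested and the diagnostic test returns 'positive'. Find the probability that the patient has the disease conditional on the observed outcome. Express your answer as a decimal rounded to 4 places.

Write H for 'the patient has the disease'. Prior odds H:¬H = 0.188/0.812 = 0.23153. For the 'positive' outcome, the likelihood ratio is 0.888/0.107 = 8.2991.
Posterior odds = 0.23153 × 8.2991 = 1.9215, so P(H|E) = 1.9215/(1+1.9215) = 0.6577.

P(H | E) ≈ 0.6577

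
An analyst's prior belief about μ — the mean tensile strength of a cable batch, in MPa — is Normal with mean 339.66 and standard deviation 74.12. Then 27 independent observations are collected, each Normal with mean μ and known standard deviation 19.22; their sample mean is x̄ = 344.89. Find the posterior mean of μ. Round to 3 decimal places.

With known σ, the Normal prior is conjugate. Weight on the data is w = (n/σ²)/(n/σ² + 1/τ₀²) = 0.0730898/(0.0730898+0.00018202) = 0.99752.
Posterior mean = w·x̄ + (1−w)·μ₀ = 0.99752·344.89 + 0.0024842·339.66 = 344.877.

Posterior mean ≈ 344.877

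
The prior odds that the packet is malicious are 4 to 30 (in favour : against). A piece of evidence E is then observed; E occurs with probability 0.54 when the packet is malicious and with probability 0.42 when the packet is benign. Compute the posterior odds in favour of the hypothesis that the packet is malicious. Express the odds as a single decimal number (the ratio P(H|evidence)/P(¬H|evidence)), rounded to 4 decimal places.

Prior odds = 4/30 = 0.13333.
Likelihood ratio for E = 0.54/0.42 = 1.2857.
Posterior odds = prior odds × LR = 0.17143.

Posterior odds ≈ 0.1714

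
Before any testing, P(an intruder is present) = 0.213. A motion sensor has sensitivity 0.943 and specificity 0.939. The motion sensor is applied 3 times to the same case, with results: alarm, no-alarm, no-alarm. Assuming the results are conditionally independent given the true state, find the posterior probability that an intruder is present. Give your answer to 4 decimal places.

Posterior P(H) ≈ 0.0152

Let H be the event that an intruder is present; start with P(H) = 0.213. P('alarm'|H) = 0.943, P('alarm'|¬H) = 0.061.
Update on result 1 ('alarm'): P(H) ← 0.943·0.2130 / (0.943·0.2130 + 0.061·0.7870) = 0.20086/0.24887 = 0.8071.
Update on result 2 ('no-alarm'): P(H) ← 0.057·0.8071 / (0.057·0.8071 + 0.939·0.1929) = 0.046005/0.22714 = 0.2025.
Update on result 3 ('no-alarm'): P(H) ← 0.057·0.2025 / (0.057·0.2025 + 0.939·0.7975) = 0.011545/0.76036 = 0.0152.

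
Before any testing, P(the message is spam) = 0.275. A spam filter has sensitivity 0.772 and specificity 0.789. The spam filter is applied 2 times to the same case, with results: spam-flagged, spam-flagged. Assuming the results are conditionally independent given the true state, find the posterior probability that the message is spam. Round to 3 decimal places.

With H the event that the message is spam, the joint likelihood of the observed sequence is P(data|H) = 0.772·0.772 = 0.59598 and P(data|¬H) = 0.211·0.211 = 0.044521.
Bayes: P(H|data) = 0.275·0.59598 / (0.275·0.59598 + 0.725·0.044521) = 0.16390/0.19617 = 0.8355.

Posterior P(H) ≈ 0.835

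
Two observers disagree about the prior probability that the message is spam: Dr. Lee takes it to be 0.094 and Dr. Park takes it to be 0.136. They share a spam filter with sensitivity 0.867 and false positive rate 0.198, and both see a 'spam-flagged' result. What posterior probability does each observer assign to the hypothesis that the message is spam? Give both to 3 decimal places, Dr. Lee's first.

Dr. Lee: 0.312; Dr. Park: 0.408

The likelihood ratio for a 'spam-flagged' result is 0.867/0.198 = 4.3788.
Dr. Lee: prior odds 0.094/0.906 = 0.10375; posterior odds 0.45431; posterior probability 0.312.
Dr. Park: prior odds 0.136/0.864 = 0.15741; posterior odds 0.68925; posterior probability 0.408.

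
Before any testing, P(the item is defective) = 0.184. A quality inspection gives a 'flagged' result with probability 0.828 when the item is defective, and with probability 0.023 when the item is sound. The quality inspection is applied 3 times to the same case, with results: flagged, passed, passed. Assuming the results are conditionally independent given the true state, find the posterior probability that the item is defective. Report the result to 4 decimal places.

Posterior P(H) ≈ 0.2010

Let H be the event that the item is defective; start with P(H) = 0.184. P('flagged'|H) = 0.828, P('flagged'|¬H) = 0.023.
Update on result 1 ('flagged'): P(H) ← 0.828·0.1840 / (0.828·0.1840 + 0.023·0.8160) = 0.15235/0.17112 = 0.8903.
Update on result 2 ('passed'): P(H) ← 0.172·0.8903 / (0.172·0.8903 + 0.977·0.1097) = 0.15314/0.26029 = 0.5883.
Update on result 3 ('passed'): P(H) ← 0.172·0.5883 / (0.172·0.5883 + 0.977·0.4117) = 0.10119/0.50340 = 0.2010.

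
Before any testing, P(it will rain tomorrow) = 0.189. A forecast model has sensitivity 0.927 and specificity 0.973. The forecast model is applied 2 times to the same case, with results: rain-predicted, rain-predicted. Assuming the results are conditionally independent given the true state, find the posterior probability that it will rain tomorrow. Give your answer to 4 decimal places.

With H the event that it will rain tomorrow, the joint likelihood of the observed sequence is P(data|H) = 0.927·0.927 = 0.85933 and P(data|¬H) = 0.027·0.027 = 0.00072900.
Bayes: P(H|data) = 0.189·0.85933 / (0.189·0.85933 + 0.811·0.00072900) = 0.16241/0.16300 = 0.9964.

Posterior P(H) ≈ 0.9964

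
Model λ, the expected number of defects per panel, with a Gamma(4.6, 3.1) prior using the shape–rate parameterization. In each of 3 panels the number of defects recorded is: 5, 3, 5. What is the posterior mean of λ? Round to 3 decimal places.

The Poisson likelihood adds the total count to the shape and the number of exposure periods to the rate. Here ∑xᵢ = 13 and n = 3, so shape 4.6→17.6 and rate 3.1→6.1.
Posterior mean = shape/rate = 17.6/6.1 = 2.885.

Posterior mean ≈ 2.885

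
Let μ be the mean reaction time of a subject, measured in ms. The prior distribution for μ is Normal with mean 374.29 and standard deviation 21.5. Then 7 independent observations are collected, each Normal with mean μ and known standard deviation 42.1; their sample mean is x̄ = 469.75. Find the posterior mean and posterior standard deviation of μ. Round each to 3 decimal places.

Posterior mean ≈ 435.966; posterior SD ≈ 12.790

Prior precision 1/τ₀² = 1/21.5² = 0.00216333; data precision n/σ² = 7/42.1² = 0.00394942.
Posterior precision = 0.00216333 + 0.00394942 = 0.00611276, giving posterior SD = 1/√0.00611276 = 12.790.
Posterior mean = (0.00216333·374.29 + 0.00394942·469.75) / 0.00611276 = 435.966.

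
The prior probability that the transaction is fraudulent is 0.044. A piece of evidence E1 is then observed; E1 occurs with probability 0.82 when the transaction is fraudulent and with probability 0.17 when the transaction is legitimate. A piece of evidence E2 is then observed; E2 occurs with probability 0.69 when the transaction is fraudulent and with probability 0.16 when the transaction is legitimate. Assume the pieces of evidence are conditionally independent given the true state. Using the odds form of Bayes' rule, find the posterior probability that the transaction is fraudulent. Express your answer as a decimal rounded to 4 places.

Posterior probability ≈ 0.4891

Prior odds = 0.044/(1−0.044) = 0.046025. In log-odds, ln(0.046025) = -3.0786.
Add log likelihood ratios: ln(4.8235) + ln(4.3125) = 3.0350.
Posterior log-odds = -0.043545, so posterior odds = exp(-0.043545) = 0.95739. Converting, P(H|E) = 0.95739/1.9574 = 0.4891.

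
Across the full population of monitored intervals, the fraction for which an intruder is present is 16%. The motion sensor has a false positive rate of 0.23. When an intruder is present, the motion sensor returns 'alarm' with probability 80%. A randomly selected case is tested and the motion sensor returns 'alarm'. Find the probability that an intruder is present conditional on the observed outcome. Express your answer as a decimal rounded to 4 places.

Write H for 'an intruder is present'. Prior odds H:¬H = 0.16/0.84 = 0.19048. For the 'alarm' outcome, the likelihood ratio is 0.8/0.23 = 3.4783.
Posterior odds = 0.19048 × 3.4783 = 0.66253, so P(H|E) = 0.66253/(1+0.66253) = 0.3985.

P(H | E) ≈ 0.3985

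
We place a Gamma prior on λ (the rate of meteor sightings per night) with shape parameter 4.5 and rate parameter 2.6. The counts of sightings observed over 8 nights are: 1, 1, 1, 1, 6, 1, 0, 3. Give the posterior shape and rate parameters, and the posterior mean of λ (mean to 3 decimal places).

Posterior: Gamma(shape=18.5, rate=10.6); mean ≈ 1.745

The Poisson likelihood adds the total count to the shape and the number of exposure periods to the rate. Here ∑xᵢ = 14 and n = 8, so shape 4.5→18.5 and rate 2.6→10.6.
Posterior mean = shape/rate = 18.5/10.6 = 1.745.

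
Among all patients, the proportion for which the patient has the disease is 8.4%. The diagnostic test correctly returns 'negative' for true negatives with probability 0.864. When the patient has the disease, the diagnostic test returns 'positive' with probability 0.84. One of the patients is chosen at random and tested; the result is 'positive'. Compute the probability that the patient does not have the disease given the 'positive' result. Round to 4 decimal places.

P(¬H | E) ≈ 0.6384

Let H be the event that the patient has the disease. P(H) = 0.084, so P(¬H) = 0.916. With E the 'positive' result, P(E|H) = 0.84 and P(E|¬H) = 0.136.
P(E) = 0.84·0.084 + 0.136·0.916 = 0.070560 + 0.12458 = 0.19514.
By Bayes' theorem, P(H|E) = 0.070560 / 0.19514 = 0.3616. Hence P(¬H|E) = 1 − 0.3616 = 0.6384.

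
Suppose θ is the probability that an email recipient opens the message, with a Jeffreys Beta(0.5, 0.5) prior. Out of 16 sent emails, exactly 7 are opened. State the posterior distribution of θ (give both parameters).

Posterior: Beta(7.5, 9.5)

The binomial likelihood is conjugate to the Beta prior: with 7 successes and 9 failures, the posterior is Beta(0.5+7, 0.5+9) = Beta(7.5, 9.5).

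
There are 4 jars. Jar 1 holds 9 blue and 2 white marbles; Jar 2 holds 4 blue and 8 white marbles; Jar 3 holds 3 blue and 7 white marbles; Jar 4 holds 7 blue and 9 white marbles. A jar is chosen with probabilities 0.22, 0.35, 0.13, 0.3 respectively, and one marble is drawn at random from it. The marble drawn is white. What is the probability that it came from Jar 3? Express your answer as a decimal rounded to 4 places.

Posterior probability ≈ 0.1707

P(white|Jar 1) = 0.1818; P(white|Jar 2) = 0.6667; P(white|Jar 3) = 0.7; P(white|Jar 4) = 0.5625.
Prior × likelihood for each source: 0.22·0.1818=0.04000, 0.35·0.6667=0.2333, 0.13·0.7=0.09100, 0.3·0.5625=0.1687. Summing gives P(white) = 0.53308.
P(Jar 3 | white) = 0.09100 / 0.53308 = 0.1707.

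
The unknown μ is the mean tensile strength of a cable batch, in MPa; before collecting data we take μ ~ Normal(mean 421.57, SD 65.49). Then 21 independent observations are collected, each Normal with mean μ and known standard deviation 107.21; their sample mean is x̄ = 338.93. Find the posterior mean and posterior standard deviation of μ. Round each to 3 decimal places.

Posterior mean ≈ 348.283; posterior SD ≈ 22.032

With known σ, the Normal prior is conjugate. Weight on the data is w = (n/σ²)/(n/σ² + 1/τ₀²) = 0.00182704/(0.00182704+0.00023316) = 0.88683.
Posterior mean = w·x̄ + (1−w)·μ₀ = 0.88683·338.93 + 0.11317·421.57 = 348.283. Posterior variance = 1/(0.00182704+0.00023316) = 485.390, so SD = 22.032.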